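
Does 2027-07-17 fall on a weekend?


Anchor: Jan 1, 2027. With p = 2027 - 1 = 2026: (p + p//4 - p//100 + p//400) mod 7 = (2026 + 506 - 20 + 5) mod 7 = 2517 mod 7 = 4 -> Friday (Mon=0 ... Sun=6)
Day of year: 198; offset = 197
Weekday index = (4 + 197) mod 7 = 5 -> Saturday
Weekend days: Saturday, Sunday

Yes


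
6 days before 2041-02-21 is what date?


Start: 2041-02-21, subtract 6 days
21 - 6 = 15 stays within February 2041

Result: 2041-02-15


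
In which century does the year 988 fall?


Century = (year - 1) // 100 + 1
= (988 - 1) // 100 + 1
= 987 // 100 + 1
= 9 + 1

10th century


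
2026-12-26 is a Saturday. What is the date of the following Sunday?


Current: Saturday
Target: Sunday
Days ahead: 1

Next Sunday: 2026-12-27


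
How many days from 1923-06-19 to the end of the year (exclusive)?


Day of year: 170 of 365
Remaining = 365 - 170

195 days


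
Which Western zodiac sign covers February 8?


Date: February 8
Conventional tropical zodiac dates: Aquarius from January 20 onward; Pisces starts February 19
February 8 falls within the Aquarius range

Aquarius


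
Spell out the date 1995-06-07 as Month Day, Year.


ISO 1995-06-07 parses as year=1995, month=06, day=07
Month 6 -> June

June 7, 1995


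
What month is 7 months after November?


November is month 11
11 + 7 = 18; wrap: 18 - 12 = 6

June


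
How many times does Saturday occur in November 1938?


November 1938 has 30 days
Anchor: Jan 1, 1938. With p = 1938 - 1 = 1937: (p + p//4 - p//100 + p//400) mod 7 = (1937 + 484 - 19 + 4) mod 7 = 2406 mod 7 = 5 -> Saturday (Mon=0 ... Sun=6)
Days before November (Jan-Oct): 304; November 1 index = (5 + 304) mod 7 = 1 -> Tuesday
First Saturday is November 5
Saturdays: 5, 12, 19, 26

4 Saturdays


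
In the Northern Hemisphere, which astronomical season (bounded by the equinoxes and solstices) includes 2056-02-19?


Date: February 19
Astronomical Winter (approx.; exact equinox/solstice day varies by year): December 21 to March 19
February 19 falls within the Winter window

Winter


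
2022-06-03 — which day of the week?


Date: June 3, 2022
Anchor: Jan 1, 2022. With p = 2022 - 1 = 2021: (p + p//4 - p//100 + p//400) mod 7 = (2021 + 505 - 20 + 5) mod 7 = 2511 mod 7 = 5 -> Saturday (Mon=0 ... Sun=6)
Days before June (Jan-May): 151; offset = 151 + 3 - 1 = 153
Weekday index = (5 + 153) mod 7 = 4

Day of the week: Friday


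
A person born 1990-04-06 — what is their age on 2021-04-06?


Birth: 1990-04-06
Reference: 2021-04-06
Year difference: 2021 - 1990 = 31

31 years old


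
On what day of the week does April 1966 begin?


Target: April 1, 1966
Anchor: Jan 1, 1966. With p = 1966 - 1 = 1965: (p + p//4 - p//100 + p//400) mod 7 = (1965 + 491 - 19 + 4) mod 7 = 2441 mod 7 = 5 -> Saturday (Mon=0 ... Sun=6)
Days before April (Jan-Mar): 90 days
Weekday index = (5 + 90) mod 7 = 4

Friday


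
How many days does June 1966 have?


June 1966

30 days


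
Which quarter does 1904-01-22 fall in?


Month: January (month 1)
Q1: Jan-Mar, Q2: Apr-Jun, Q3: Jul-Sep, Q4: Oct-Dec

Q1


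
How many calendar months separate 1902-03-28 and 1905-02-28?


From March 1902 to February 1905
3 years * 12 = 36 months, minus 1 month = 35

35 months


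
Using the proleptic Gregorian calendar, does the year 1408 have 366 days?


Gregorian leap year rule: divisible by 4, but not by 100, unless also by 400.
1408 is divisible by 4 but not 100 -> leap year

Yes


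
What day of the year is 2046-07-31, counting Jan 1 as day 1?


Date: July 31, 2046
Days in months 1 through 6: 181
Plus 31 days in July

Day of year: 212


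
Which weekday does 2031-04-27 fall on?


Date: April 27, 2031
Anchor: Jan 1, 2031. With p = 2031 - 1 = 2030: (p + p//4 - p//100 + p//400) mod 7 = (2030 + 507 - 20 + 5) mod 7 = 2522 mod 7 = 2 -> Wednesday (Mon=0 ... Sun=6)
Days before April (Jan-Mar): 90; offset = 90 + 27 - 1 = 116
Weekday index = (2 + 116) mod 7 = 6

Day of the week: Sunday


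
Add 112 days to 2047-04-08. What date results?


Start: 2047-04-08, add 112 days
April 2047 has 30 days: 30 - 8 = 22 days to April 30 -> 90 left
May 2047 has 31 days -> 59 left
June 2047 has 30 days -> 29 left
July 2047: 29 <= 31 -> lands on July 29

Result: 2047-07-29


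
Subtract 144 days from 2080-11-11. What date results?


Start: 2080-11-11, subtract 144 days
Back 11 days from November 11 reaches October 31, 2080 -> 133 left
October 2080 has 31 days -> back to September 30, 2080 -> 102 left
September 2080 has 30 days -> back to August 31, 2080 -> 72 left
August 2080 has 31 days -> back to July 31, 2080 -> 41 left
July 2080 has 31 days -> back to June 30, 2080 -> 10 left
June 2080: 30 - 10 = 20 -> lands on June 20

Result: 2080-06-20


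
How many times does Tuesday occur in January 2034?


January 2034 has 31 days
Anchor: Jan 1, 2034. With p = 2034 - 1 = 2033: (p + p//4 - p//100 + p//400) mod 7 = (2033 + 508 - 20 + 5) mod 7 = 2526 mod 7 = 6 -> Sunday (Mon=0 ... Sun=6)
January 1 is the anchor itself -> Sunday
First Tuesday is January 3
Tuesdays: 3, 10, 17, 24, 31

5 Tuesdays


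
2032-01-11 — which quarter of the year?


Month: January (month 1)
Q1: Jan-Mar, Q2: Apr-Jun, Q3: Jul-Sep, Q4: Oct-Dec

Q1


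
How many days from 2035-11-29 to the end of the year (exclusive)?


Day of year: 333 of 365
Remaining = 365 - 333

32 days


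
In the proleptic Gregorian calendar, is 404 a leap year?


Gregorian leap year rule: divisible by 4, but not by 100, unless also by 400.
404 is divisible by 4 but not 100 -> leap year

Yes


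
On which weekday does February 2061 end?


February 2061 has 28 days
Anchor: Jan 1, 2061. With p = 2061 - 1 = 2060: (p + p//4 - p//100 + p//400) mod 7 = (2060 + 515 - 20 + 5) mod 7 = 2560 mod 7 = 5 -> Saturday (Mon=0 ... Sun=6)
Days before February (Jan): 31; February 1 index = (5 + 31) mod 7 = 1 -> Tuesday
Last day offset: 28 - 1 = 27 days
Weekday index = (1 + 27) mod 7 = 0

Monday, February 28


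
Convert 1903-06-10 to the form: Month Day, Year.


ISO 1903-06-10 parses as year=1903, month=06, day=10
Month 6 -> June

June 10, 1903


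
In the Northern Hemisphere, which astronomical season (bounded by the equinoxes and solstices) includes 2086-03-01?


Date: March 1
Astronomical Winter (approx.; exact equinox/solstice day varies by year): December 21 to March 19
March 1 falls within the Winter window

Winter


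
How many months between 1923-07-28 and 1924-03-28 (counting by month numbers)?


From July 1923 to March 1924
1 year * 12 = 12 months, minus 4 months = 8

8 months


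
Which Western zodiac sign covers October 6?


Date: October 6
Conventional tropical zodiac dates: Libra from September 23 onward; Scorpio starts October 23
October 6 falls within the Libra range

Libra


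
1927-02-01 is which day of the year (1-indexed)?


Date: February 1, 1927
Days in months 1 through 1: 31
Plus 1 days in February

Day of year: 32


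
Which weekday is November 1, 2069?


Target: November 1, 2069
Anchor: Jan 1, 2069. With p = 2069 - 1 = 2068: (p + p//4 - p//100 + p//400) mod 7 = (2068 + 517 - 20 + 5) mod 7 = 2570 mod 7 = 1 -> Tuesday (Mon=0 ... Sun=6)
Days before November (Jan-Oct): 304 days
Weekday index = (1 + 304) mod 7 = 4

Friday


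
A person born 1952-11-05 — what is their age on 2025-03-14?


Birth: 1952-11-05
Reference: 2025-03-14
Year difference: 2025 - 1952 = 73
Birthday not yet reached in 2025, subtract 1

72 years old


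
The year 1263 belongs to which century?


Century = (year - 1) // 100 + 1
= (1263 - 1) // 100 + 1
= 1262 // 100 + 1
= 12 + 1

13th century


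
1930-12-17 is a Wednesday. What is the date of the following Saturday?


Current: Wednesday
Target: Saturday
Days ahead: 3

Next Saturday: 1930-12-20


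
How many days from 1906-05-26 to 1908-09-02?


From 1906-05-26 to 1908-09-02
1906-05-26: days before May = 31 + 28 + 31 + 30 = 120 (1906 is not a leap year); day of year = 120 + 26 = 146
1908-09-02: days before September = 31 + 29 + 31 + 30 + 31 + 30 + 31 + 31 = 244 (1908 is a leap year); day of year = 244 + 2 = 246
Rest of 1906: 365 - 146 = 219
Full years 1907 (365): 365
Total = 219 + 365 + 246 = 830

830 days


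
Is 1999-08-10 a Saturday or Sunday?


Anchor: Jan 1, 1999. With p = 1999 - 1 = 1998: (p + p//4 - p//100 + p//400) mod 7 = (1998 + 499 - 19 + 4) mod 7 = 2482 mod 7 = 4 -> Friday (Mon=0 ... Sun=6)
Day of year: 222; offset = 221
Weekday index = (4 + 221) mod 7 = 1 -> Tuesday
Weekend days: Saturday, Sunday

No


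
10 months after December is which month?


December is month 12
12 + 10 = 22; wrap: 22 - 12 = 10

October


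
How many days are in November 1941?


November 1941

30 days


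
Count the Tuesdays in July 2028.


July 2028 has 31 days
Anchor: Jan 1, 2028. With p = 2028 - 1 = 2027: (p + p//4 - p//100 + p//400) mod 7 = (2027 + 506 - 20 + 5) mod 7 = 2518 mod 7 = 5 -> Saturday (Mon=0 ... Sun=6)
Days before July (Jan-Jun): 182; July 1 index = (5 + 182) mod 7 = 5 -> Saturday
First Tuesday is July 4
Tuesdays: 4, 11, 18, 25

4 Tuesdays


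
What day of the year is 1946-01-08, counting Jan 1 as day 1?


Date: January 8, 1946
No months before January
Plus 8 days in January

Day of year: 8


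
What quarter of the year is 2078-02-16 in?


Month: February (month 2)
Q1: Jan-Mar, Q2: Apr-Jun, Q3: Jul-Sep, Q4: Oct-Dec

Q1


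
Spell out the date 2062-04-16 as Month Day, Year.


ISO 2062-04-16 parses as year=2062, month=04, day=16
Month 4 -> April

April 16, 2062


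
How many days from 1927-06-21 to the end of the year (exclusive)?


Day of year: 172 of 365
Remaining = 365 - 172

193 days


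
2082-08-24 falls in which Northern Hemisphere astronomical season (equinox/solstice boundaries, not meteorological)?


Date: August 24
Astronomical Summer (approx.; exact equinox/solstice day varies by year): June 21 to September 21
August 24 falls within the Summer window

Summer


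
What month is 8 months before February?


February is month 2
2 - 8 = -6; wrap: -6 + 12 = 6

June


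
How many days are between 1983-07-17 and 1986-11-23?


From 1983-07-17 to 1986-11-23
1983-07-17: days before July = 31 + 28 + 31 + 30 + 31 + 30 = 181 (1983 is not a leap year); day of year = 181 + 17 = 198
1986-11-23: days before November = 31 + 28 + 31 + 30 + 31 + 30 + 31 + 31 + 30 + 31 = 304 (1986 is not a leap year); day of year = 304 + 23 = 327
Rest of 1983: 365 - 198 = 167
Full years 1984 (366), 1985 (365): 731
Total = 167 + 731 + 327 = 1225

1225 days


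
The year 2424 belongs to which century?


Century = (year - 1) // 100 + 1
= (2424 - 1) // 100 + 1
= 2423 // 100 + 1
= 24 + 1

25th century


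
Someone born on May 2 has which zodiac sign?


Date: May 2
Conventional tropical zodiac dates: Taurus from April 20 onward; Gemini starts May 21
May 2 falls within the Taurus range

Taurus


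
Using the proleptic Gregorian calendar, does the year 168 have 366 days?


Gregorian leap year rule: divisible by 4, but not by 100, unless also by 400.
168 is divisible by 4 but not 100 -> leap year

Yes


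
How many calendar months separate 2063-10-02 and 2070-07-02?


From October 2063 to July 2070
7 years * 12 = 84 months, minus 3 months = 81

81 months


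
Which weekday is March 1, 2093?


Target: March 1, 2093
Anchor: Jan 1, 2093. With p = 2093 - 1 = 2092: (p + p//4 - p//100 + p//400) mod 7 = (2092 + 523 - 20 + 5) mod 7 = 2600 mod 7 = 3 -> Thursday (Mon=0 ... Sun=6)
Days before March (Jan-Feb): 59 days
Weekday index = (3 + 59) mod 7 = 6

Sunday


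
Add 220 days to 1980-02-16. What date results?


Start: 1980-02-16, add 220 days
February 1980 has 29 days: 29 - 16 = 13 days to February 29 -> 207 left
March 1980 has 31 days -> 176 left
April 1980 has 30 days -> 146 left
May 1980 has 31 days -> 115 left
June 1980 has 30 days -> 85 left
July 1980 has 31 days -> 54 left
August 1980 has 31 days -> 23 left
September 1980: 23 <= 30 -> lands on September 23

Result: 1980-09-23


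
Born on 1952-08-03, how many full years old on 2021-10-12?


Birth: 1952-08-03
Reference: 2021-10-12
Year difference: 2021 - 1952 = 69

69 years old


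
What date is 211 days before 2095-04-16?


Start: 2095-04-16, subtract 211 days
Back 16 days from April 16 reaches March 31, 2095 -> 195 left
March 2095 has 31 days -> back to February 28, 2095 -> 164 left
February 2095 has 28 days -> back to January 31, 2095 -> 136 left
January 2095 has 31 days -> back to December 31, 2094 -> 105 left
December 2094 has 31 days -> back to November 30, 2094 -> 74 left
November 2094 has 30 days -> back to October 31, 2094 -> 44 left
October 2094 has 31 days -> back to September 30, 2094 -> 13 left
September 2094: 30 - 13 = 17 -> lands on September 17

Result: 2094-09-17


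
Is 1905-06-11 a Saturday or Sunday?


Anchor: Jan 1, 1905. With p = 1905 - 1 = 1904: (p + p//4 - p//100 + p//400) mod 7 = (1904 + 476 - 19 + 4) mod 7 = 2365 mod 7 = 6 -> Sunday (Mon=0 ... Sun=6)
Day of year: 162; offset = 161
Weekday index = (6 + 161) mod 7 = 6 -> Sunday
Weekend days: Saturday, Sunday

Yes


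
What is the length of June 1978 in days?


June 1978

30 days


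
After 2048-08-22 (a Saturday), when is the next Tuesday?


Current: Saturday
Target: Tuesday
Days ahead: 3

Next Tuesday: 2048-08-25


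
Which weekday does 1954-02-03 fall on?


Date: February 3, 1954
Anchor: Jan 1, 1954. With p = 1954 - 1 = 1953: (p + p//4 - p//100 + p//400) mod 7 = (1953 + 488 - 19 + 4) mod 7 = 2426 mod 7 = 4 -> Friday (Mon=0 ... Sun=6)
Days before February (Jan): 31; offset = 31 + 3 - 1 = 33
Weekday index = (4 + 33) mod 7 = 2

Day of the week: Wednesday


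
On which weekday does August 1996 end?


August 1996 has 31 days
Anchor: Jan 1, 1996. With p = 1996 - 1 = 1995: (p + p//4 - p//100 + p//400) mod 7 = (1995 + 498 - 19 + 4) mod 7 = 2478 mod 7 = 0 -> Monday (Mon=0 ... Sun=6)
Days before August (Jan-Jul): 213; August 1 index = (0 + 213) mod 7 = 3 -> Thursday
Last day offset: 31 - 1 = 30 days
Weekday index = (3 + 30) mod 7 = 5

Saturday, August 31


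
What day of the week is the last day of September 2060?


September 2060 has 30 days
Anchor: Jan 1, 2060. With p = 2060 - 1 = 2059: (p + p//4 - p//100 + p//400) mod 7 = (2059 + 514 - 20 + 5) mod 7 = 2558 mod 7 = 3 -> Thursday (Mon=0 ... Sun=6)
Days before September (Jan-Aug): 244; September 1 index = (3 + 244) mod 7 = 2 -> Wednesday
Last day offset: 30 - 1 = 29 days
Weekday index = (2 + 29) mod 7 = 3

Thursday, September 30


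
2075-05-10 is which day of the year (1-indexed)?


Date: May 10, 2075
Days in months 1 through 4: 120
Plus 10 days in May

Day of year: 130


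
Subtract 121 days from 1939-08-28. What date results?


Start: 1939-08-28, subtract 121 days
Back 28 days from August 28 reaches July 31, 1939 -> 93 left
July 1939 has 31 days -> back to June 30, 1939 -> 62 left
June 1939 has 30 days -> back to May 31, 1939 -> 32 left
May 1939 has 31 days -> back to April 30, 1939 -> 1 left
April 1939: 30 - 1 = 29 -> lands on April 29

Result: 1939-04-29


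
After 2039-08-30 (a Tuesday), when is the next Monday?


Current: Tuesday
Target: Monday
Days ahead: 6

Next Monday: 2039-09-05


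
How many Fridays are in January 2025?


January 2025 has 31 days
Anchor: Jan 1, 2025. With p = 2025 - 1 = 2024: (p + p//4 - p//100 + p//400) mod 7 = (2024 + 506 - 20 + 5) mod 7 = 2515 mod 7 = 2 -> Wednesday (Mon=0 ... Sun=6)
January 1 is the anchor itself -> Wednesday
First Friday is January 3
Fridays: 3, 10, 17, 24, 31

5 Fridays


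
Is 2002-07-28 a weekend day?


Anchor: Jan 1, 2002. With p = 2002 - 1 = 2001: (p + p//4 - p//100 + p//400) mod 7 = (2001 + 500 - 20 + 5) mod 7 = 2486 mod 7 = 1 -> Tuesday (Mon=0 ... Sun=6)
Day of year: 209; offset = 208
Weekday index = (1 + 208) mod 7 = 6 -> Sunday
Weekend days: Saturday, Sunday

Yes


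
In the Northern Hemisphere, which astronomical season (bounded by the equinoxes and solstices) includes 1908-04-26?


Date: April 26
Astronomical Spring (approx.; exact equinox/solstice day varies by year): March 20 to June 20
April 26 falls within the Spring window

Spring


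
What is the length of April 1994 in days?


April 1994

30 days


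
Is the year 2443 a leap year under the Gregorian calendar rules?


Gregorian leap year rule: divisible by 4, but not by 100, unless also by 400.
2443 is not divisible by 4 -> not a leap year

No


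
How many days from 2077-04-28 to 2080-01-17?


From 2077-04-28 to 2080-01-17
2077-04-28: days before April = 31 + 28 + 31 = 90 (2077 is not a leap year); day of year = 90 + 28 = 118
2080-01-17: day of year = 17
Rest of 2077: 365 - 118 = 247
Full years 2078 (365), 2079 (365): 730
Total = 247 + 730 + 17 = 994

994 days


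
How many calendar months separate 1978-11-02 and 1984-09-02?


From November 1978 to September 1984
6 years * 12 = 72 months, minus 2 months = 70

70 months


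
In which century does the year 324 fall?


Century = (year - 1) // 100 + 1
= (324 - 1) // 100 + 1
= 323 // 100 + 1
= 3 + 1

4th century


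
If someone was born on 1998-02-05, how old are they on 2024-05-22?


Birth: 1998-02-05
Reference: 2024-05-22
Year difference: 2024 - 1998 = 26

26 years old


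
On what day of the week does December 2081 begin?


Target: December 1, 2081
Anchor: Jan 1, 2081. With p = 2081 - 1 = 2080: (p + p//4 - p//100 + p//400) mod 7 = (2080 + 520 - 20 + 5) mod 7 = 2585 mod 7 = 2 -> Wednesday (Mon=0 ... Sun=6)
Days before December (Jan-Nov): 334 days
Weekday index = (2 + 334) mod 7 = 0

Monday


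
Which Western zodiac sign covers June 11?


Date: June 11
Conventional tropical zodiac dates: Gemini from May 21 onward; Cancer starts June 21
June 11 falls within the Gemini range

Gemini


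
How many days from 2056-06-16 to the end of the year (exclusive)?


Day of year: 168 of 366
Remaining = 366 - 168

198 days


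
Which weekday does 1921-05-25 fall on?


Date: May 25, 1921
Anchor: Jan 1, 1921. With p = 1921 - 1 = 1920: (p + p//4 - p//100 + p//400) mod 7 = (1920 + 480 - 19 + 4) mod 7 = 2385 mod 7 = 5 -> Saturday (Mon=0 ... Sun=6)
Days before May (Jan-Apr): 120; offset = 120 + 25 - 1 = 144
Weekday index = (5 + 144) mod 7 = 2

Day of the week: Wednesday


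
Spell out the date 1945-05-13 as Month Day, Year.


ISO 1945-05-13 parses as year=1945, month=05, day=13
Month 5 -> May

May 13, 1945


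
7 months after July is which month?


July is month 7
7 + 7 = 14; wrap: 14 - 12 = 2

February


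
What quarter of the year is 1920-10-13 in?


Month: October (month 10)
Q1: Jan-Mar, Q2: Apr-Jun, Q3: Jul-Sep, Q4: Oct-Dec

Q4


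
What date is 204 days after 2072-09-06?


Start: 2072-09-06, add 204 days
September 2072 has 30 days: 30 - 6 = 24 days to September 30 -> 180 left
October 2072 has 31 days -> 149 left
November 2072 has 30 days -> 119 left
December 2072 has 31 days -> 88 left
January 2073 has 31 days -> 57 left
February 2073 has 28 days -> 29 left
March 2073: 29 <= 31 -> lands on March 29

Result: 2073-03-29


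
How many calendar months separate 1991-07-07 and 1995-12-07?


From July 1991 to December 1995
4 years * 12 = 48 months, plus 5 months = 53

53 months


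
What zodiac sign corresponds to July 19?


Date: July 19
Conventional tropical zodiac dates: Cancer from June 21 onward; Leo starts July 23
July 19 falls within the Cancer range

Cancer


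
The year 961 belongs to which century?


Century = (year - 1) // 100 + 1
= (961 - 1) // 100 + 1
= 960 // 100 + 1
= 9 + 1

10th century


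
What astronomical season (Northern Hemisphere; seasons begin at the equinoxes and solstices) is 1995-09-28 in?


Date: September 28
Astronomical Autumn (approx.; exact equinox/solstice day varies by year): September 22 to December 20
September 28 falls within the Autumn window

Autumn


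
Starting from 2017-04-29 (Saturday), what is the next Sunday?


Current: Saturday
Target: Sunday
Days ahead: 1

Next Sunday: 2017-04-30


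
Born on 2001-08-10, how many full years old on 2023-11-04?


Birth: 2001-08-10
Reference: 2023-11-04
Year difference: 2023 - 2001 = 22

22 years old


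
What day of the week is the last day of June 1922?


June 1922 has 30 days
Anchor: Jan 1, 1922. With p = 1922 - 1 = 1921: (p + p//4 - p//100 + p//400) mod 7 = (1921 + 480 - 19 + 4) mod 7 = 2386 mod 7 = 6 -> Sunday (Mon=0 ... Sun=6)
Days before June (Jan-May): 151; June 1 index = (6 + 151) mod 7 = 3 -> Thursday
Last day offset: 30 - 1 = 29 days
Weekday index = (3 + 29) mod 7 = 4

Friday, June 30


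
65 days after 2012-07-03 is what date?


Start: 2012-07-03, add 65 days
July 2012 has 31 days: 31 - 3 = 28 days to July 31 -> 37 left
August 2012 has 31 days -> 6 left
September 2012: 6 <= 30 -> lands on September 6

Result: 2012-09-06


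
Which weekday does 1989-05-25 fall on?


Date: May 25, 1989
Anchor: Jan 1, 1989. With p = 1989 - 1 = 1988: (p + p//4 - p//100 + p//400) mod 7 = (1988 + 497 - 19 + 4) mod 7 = 2470 mod 7 = 6 -> Sunday (Mon=0 ... Sun=6)
Days before May (Jan-Apr): 120; offset = 120 + 25 - 1 = 144
Weekday index = (6 + 144) mod 7 = 3

Day of the week: Thursday


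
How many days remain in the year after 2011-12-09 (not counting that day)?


Day of year: 343 of 365
Remaining = 365 - 343

22 days


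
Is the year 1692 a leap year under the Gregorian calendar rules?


Gregorian leap year rule: divisible by 4, but not by 100, unless also by 400.
1692 is divisible by 4 but not 100 -> leap year

Yes


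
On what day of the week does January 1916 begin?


Target: January 1, 1916
Anchor: Jan 1, 1916. With p = 1916 - 1 = 1915: (p + p//4 - p//100 + p//400) mod 7 = (1915 + 478 - 19 + 4) mod 7 = 2378 mod 7 = 5 -> Saturday (Mon=0 ... Sun=6)
Offset from anchor: 0 days
Weekday index = (5 + 0) mod 7 = 5

Saturday


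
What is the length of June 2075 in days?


June 2075

30 days


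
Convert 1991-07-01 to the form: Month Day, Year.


ISO 1991-07-01 parses as year=1991, month=07, day=01
Month 7 -> July

July 1, 1991


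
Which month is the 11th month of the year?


Month 11 of 12

November


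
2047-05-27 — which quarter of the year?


Month: May (month 5)
Q1: Jan-Mar, Q2: Apr-Jun, Q3: Jul-Sep, Q4: Oct-Dec

Q2


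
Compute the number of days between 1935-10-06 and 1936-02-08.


From 1935-10-06 to 1936-02-08
1935-10-06: days before October = 31 + 28 + 31 + 30 + 31 + 30 + 31 + 31 + 30 = 273 (1935 is not a leap year); day of year = 273 + 6 = 279
1936-02-08: days before February = 31; day of year = 31 + 8 = 39
Rest of 1935: 365 - 279 = 86
Total = 86 + 39 = 125

125 days


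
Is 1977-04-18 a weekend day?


Anchor: Jan 1, 1977. With p = 1977 - 1 = 1976: (p + p//4 - p//100 + p//400) mod 7 = (1976 + 494 - 19 + 4) mod 7 = 2455 mod 7 = 5 -> Saturday (Mon=0 ... Sun=6)
Day of year: 108; offset = 107
Weekday index = (5 + 107) mod 7 = 0 -> Monday
Weekend days: Saturday, Sunday

No


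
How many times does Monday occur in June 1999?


June 1999 has 30 days
Anchor: Jan 1, 1999. With p = 1999 - 1 = 1998: (p + p//4 - p//100 + p//400) mod 7 = (1998 + 499 - 19 + 4) mod 7 = 2482 mod 7 = 4 -> Friday (Mon=0 ... Sun=6)
Days before June (Jan-May): 151; June 1 index = (4 + 151) mod 7 = 1 -> Tuesday
First Monday is June 7
Mondays: 7, 14, 21, 28

4 Mondays


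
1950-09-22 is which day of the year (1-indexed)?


Date: September 22, 1950
Days in months 1 through 8: 243
Plus 22 days in September

Day of year: 265


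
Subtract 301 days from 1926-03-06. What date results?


Start: 1926-03-06, subtract 301 days
Back 6 days from March 6 reaches February 28, 1926 -> 295 left
February 1926 has 28 days -> back to January 31, 1926 -> 267 left
January 1926 has 31 days -> back to December 31, 1925 -> 236 left
December 1925 has 31 days -> back to November 30, 1925 -> 205 left
November 1925 has 30 days -> back to October 31, 1925 -> 175 left
October 1925 has 31 days -> back to September 30, 1925 -> 144 left
September 1925 has 30 days -> back to August 31, 1925 -> 114 left
August 1925 has 31 days -> back to July 31, 1925 -> 83 left
July 1925 has 31 days -> back to June 30, 1925 -> 52 left
June 1925 has 30 days -> back to May 31, 1925 -> 22 left
May 1925: 31 - 22 = 9 -> lands on May 9

Result: 1925-05-09


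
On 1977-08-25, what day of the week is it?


Date: August 25, 1977
Anchor: Jan 1, 1977. With p = 1977 - 1 = 1976: (p + p//4 - p//100 + p//400) mod 7 = (1976 + 494 - 19 + 4) mod 7 = 2455 mod 7 = 5 -> Saturday (Mon=0 ... Sun=6)
Days before August (Jan-Jul): 212; offset = 212 + 25 - 1 = 236
Weekday index = (5 + 236) mod 7 = 3

Day of the week: Thursday


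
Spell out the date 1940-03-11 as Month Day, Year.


ISO 1940-03-11 parses as year=1940, month=03, day=11
Month 3 -> March

March 11, 1940


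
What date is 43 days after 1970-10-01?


Start: 1970-10-01, add 43 days
October 1970 has 31 days: 31 - 1 = 30 days to October 31 -> 13 left
November 1970: 13 <= 30 -> lands on November 13

Result: 1970-11-13


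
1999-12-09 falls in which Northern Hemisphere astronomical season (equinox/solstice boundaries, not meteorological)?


Date: December 9
Astronomical Autumn (approx.; exact equinox/solstice day varies by year): September 22 to December 20
December 9 falls within the Autumn window

Autumn


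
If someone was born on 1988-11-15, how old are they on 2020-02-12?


Birth: 1988-11-15
Reference: 2020-02-12
Year difference: 2020 - 1988 = 32
Birthday not yet reached in 2020, subtract 1

31 years old


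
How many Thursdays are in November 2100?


November 2100 has 30 days
Anchor: Jan 1, 2100. With p = 2100 - 1 = 2099: (p + p//4 - p//100 + p//400) mod 7 = (2099 + 524 - 20 + 5) mod 7 = 2608 mod 7 = 4 -> Friday (Mon=0 ... Sun=6)
Days before November (Jan-Oct): 304; November 1 index = (4 + 304) mod 7 = 0 -> Monday
First Thursday is November 4
Thursdays: 4, 11, 18, 25

4 Thursdays


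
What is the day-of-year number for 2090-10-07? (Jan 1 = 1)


Date: October 7, 2090
Days in months 1 through 9: 273
Plus 7 days in October

Day of year: 280


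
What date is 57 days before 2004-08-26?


Start: 2004-08-26, subtract 57 days
Back 26 days from August 26 reaches July 31, 2004 -> 31 left
July 2004 has 31 days -> back to June 30, 2004 -> 0 left
June 2004: 30 - 0 = 30 -> lands on June 30

Result: 2004-06-30


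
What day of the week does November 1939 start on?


Target: November 1, 1939
Anchor: Jan 1, 1939. With p = 1939 - 1 = 1938: (p + p//4 - p//100 + p//400) mod 7 = (1938 + 484 - 19 + 4) mod 7 = 2407 mod 7 = 6 -> Sunday (Mon=0 ... Sun=6)
Days before November (Jan-Oct): 304 days
Weekday index = (6 + 304) mod 7 = 2

Wednesday


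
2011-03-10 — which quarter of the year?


Month: March (month 3)
Q1: Jan-Mar, Q2: Apr-Jun, Q3: Jul-Sep, Q4: Oct-Dec

Q1


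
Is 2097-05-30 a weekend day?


Anchor: Jan 1, 2097. With p = 2097 - 1 = 2096: (p + p//4 - p//100 + p//400) mod 7 = (2096 + 524 - 20 + 5) mod 7 = 2605 mod 7 = 1 -> Tuesday (Mon=0 ... Sun=6)
Day of year: 150; offset = 149
Weekday index = (1 + 149) mod 7 = 3 -> Thursday
Weekend days: Saturday, Sunday

No


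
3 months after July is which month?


July is month 7
7 + 3 = 10

October


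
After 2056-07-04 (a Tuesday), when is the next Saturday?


Current: Tuesday
Target: Saturday
Days ahead: 4

Next Saturday: 2056-07-08


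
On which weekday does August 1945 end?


August 1945 has 31 days
Anchor: Jan 1, 1945. With p = 1945 - 1 = 1944: (p + p//4 - p//100 + p//400) mod 7 = (1944 + 486 - 19 + 4) mod 7 = 2415 mod 7 = 0 -> Monday (Mon=0 ... Sun=6)
Days before August (Jan-Jul): 212; August 1 index = (0 + 212) mod 7 = 2 -> Wednesday
Last day offset: 31 - 1 = 30 days
Weekday index = (2 + 30) mod 7 = 4

Friday, August 31


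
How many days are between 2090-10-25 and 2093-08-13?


From 2090-10-25 to 2093-08-13
2090-10-25: days before October = 31 + 28 + 31 + 30 + 31 + 30 + 31 + 31 + 30 = 273 (2090 is not a leap year); day of year = 273 + 25 = 298
2093-08-13: days before August = 31 + 28 + 31 + 30 + 31 + 30 + 31 = 212 (2093 is not a leap year); day of year = 212 + 13 = 225
Rest of 2090: 365 - 298 = 67
Full years 2091 (365), 2092 (366): 731
Total = 67 + 731 + 225 = 1023

1023 days


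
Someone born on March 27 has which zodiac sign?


Date: March 27
Conventional tropical zodiac dates: Aries from March 21 onward; Taurus starts April 20
March 27 falls within the Aries range

Aries


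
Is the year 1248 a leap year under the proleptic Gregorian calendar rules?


Gregorian leap year rule: divisible by 4, but not by 100, unless also by 400.
1248 is divisible by 4 but not 100 -> leap year

Yes


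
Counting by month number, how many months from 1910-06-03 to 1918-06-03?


From June 1910 to June 1918
8 years * 12 = 96 months = 96

96 months


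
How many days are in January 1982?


January 1982

31 days


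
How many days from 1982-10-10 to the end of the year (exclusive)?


Day of year: 283 of 365
Remaining = 365 - 283

82 days


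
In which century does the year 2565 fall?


Century = (year - 1) // 100 + 1
= (2565 - 1) // 100 + 1
= 2564 // 100 + 1
= 25 + 1

26th century


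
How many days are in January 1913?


January 1913

31 days


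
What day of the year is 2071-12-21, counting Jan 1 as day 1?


Date: December 21, 2071
Days in months 1 through 11: 334
Plus 21 days in December

Day of year: 355


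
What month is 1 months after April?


April is month 4
4 + 1 = 5

May


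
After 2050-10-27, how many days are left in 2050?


Day of year: 300 of 365
Remaining = 365 - 300

65 days


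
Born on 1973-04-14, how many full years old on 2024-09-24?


Birth: 1973-04-14
Reference: 2024-09-24
Year difference: 2024 - 1973 = 51

51 years old


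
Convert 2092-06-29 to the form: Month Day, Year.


ISO 2092-06-29 parses as year=2092, month=06, day=29
Month 6 -> June

June 29, 2092


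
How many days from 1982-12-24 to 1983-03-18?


From 1982-12-24 to 1983-03-18
1982-12-24: days before December = 31 + 28 + 31 + 30 + 31 + 30 + 31 + 31 + 30 + 31 + 30 = 334 (1982 is not a leap year); day of year = 334 + 24 = 358
1983-03-18: days before March = 31 + 28 = 59 (1983 is not a leap year); day of year = 59 + 18 = 77
Rest of 1982: 365 - 358 = 7
Total = 7 + 77 = 84

84 days


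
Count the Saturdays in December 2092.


December 2092 has 31 days
Anchor: Jan 1, 2092. With p = 2092 - 1 = 2091: (p + p//4 - p//100 + p//400) mod 7 = (2091 + 522 - 20 + 5) mod 7 = 2598 mod 7 = 1 -> Tuesday (Mon=0 ... Sun=6)
Days before December (Jan-Nov): 335; December 1 index = (1 + 335) mod 7 = 0 -> Monday
First Saturday is December 6
Saturdays: 6, 13, 20, 27

4 Saturdays


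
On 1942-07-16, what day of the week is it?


Date: July 16, 1942
Anchor: Jan 1, 1942. With p = 1942 - 1 = 1941: (p + p//4 - p//100 + p//400) mod 7 = (1941 + 485 - 19 + 4) mod 7 = 2411 mod 7 = 3 -> Thursday (Mon=0 ... Sun=6)
Days before July (Jan-Jun): 181; offset = 181 + 16 - 1 = 196
Weekday index = (3 + 196) mod 7 = 3

Day of the week: Thursday


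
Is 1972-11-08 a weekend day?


Anchor: Jan 1, 1972. With p = 1972 - 1 = 1971: (p + p//4 - p//100 + p//400) mod 7 = (1971 + 492 - 19 + 4) mod 7 = 2448 mod 7 = 5 -> Saturday (Mon=0 ... Sun=6)
Day of year: 313; offset = 312
Weekday index = (5 + 312) mod 7 = 2 -> Wednesday
Weekend days: Saturday, Sunday

No


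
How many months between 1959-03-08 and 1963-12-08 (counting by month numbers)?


From March 1959 to December 1963
4 years * 12 = 48 months, plus 9 months = 57

57 months


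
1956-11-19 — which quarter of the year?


Month: November (month 11)
Q1: Jan-Mar, Q2: Apr-Jun, Q3: Jul-Sep, Q4: Oct-Dec

Q4


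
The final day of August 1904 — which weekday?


August 1904 has 31 days
Anchor: Jan 1, 1904. With p = 1904 - 1 = 1903: (p + p//4 - p//100 + p//400) mod 7 = (1903 + 475 - 19 + 4) mod 7 = 2363 mod 7 = 4 -> Friday (Mon=0 ... Sun=6)
Days before August (Jan-Jul): 213; August 1 index = (4 + 213) mod 7 = 0 -> Monday
Last day offset: 31 - 1 = 30 days
Weekday index = (0 + 30) mod 7 = 2

Wednesday, August 31


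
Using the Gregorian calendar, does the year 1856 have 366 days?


Gregorian leap year rule: divisible by 4, but not by 100, unless also by 400.
1856 is divisible by 4 but not 100 -> leap year

Yes


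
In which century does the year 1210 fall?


Century = (year - 1) // 100 + 1
= (1210 - 1) // 100 + 1
= 1209 // 100 + 1
= 12 + 1

13th century


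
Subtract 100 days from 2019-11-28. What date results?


Start: 2019-11-28, subtract 100 days
Back 28 days from November 28 reaches October 31, 2019 -> 72 left
October 2019 has 31 days -> back to September 30, 2019 -> 41 left
September 2019 has 30 days -> back to August 31, 2019 -> 11 left
August 2019: 31 - 11 = 20 -> lands on August 20

Result: 2019-08-20


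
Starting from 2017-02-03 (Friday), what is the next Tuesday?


Current: Friday
Target: Tuesday
Days ahead: 4

Next Tuesday: 2017-02-07


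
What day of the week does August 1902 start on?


Target: August 1, 1902
Anchor: Jan 1, 1902. With p = 1902 - 1 = 1901: (p + p//4 - p//100 + p//400) mod 7 = (1901 + 475 - 19 + 4) mod 7 = 2361 mod 7 = 2 -> Wednesday (Mon=0 ... Sun=6)
Days before August (Jan-Jul): 212 days
Weekday index = (2 + 212) mod 7 = 4

Friday


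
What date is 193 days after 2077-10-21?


Start: 2077-10-21, add 193 days
October 2077 has 31 days: 31 - 21 = 10 days to October 31 -> 183 left
November 2077 has 30 days -> 153 left
December 2077 has 31 days -> 122 left
January 2078 has 31 days -> 91 left
February 2078 has 28 days -> 63 left
March 2078 has 31 days -> 32 left
April 2078 has 30 days -> 2 left
May 2078: 2 <= 31 -> lands on May 2

Result: 2078-05-02


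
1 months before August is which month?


August is month 8
8 - 1 = 7

July


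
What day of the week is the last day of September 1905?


September 1905 has 30 days
Anchor: Jan 1, 1905. With p = 1905 - 1 = 1904: (p + p//4 - p//100 + p//400) mod 7 = (1904 + 476 - 19 + 4) mod 7 = 2365 mod 7 = 6 -> Sunday (Mon=0 ... Sun=6)
Days before September (Jan-Aug): 243; September 1 index = (6 + 243) mod 7 = 4 -> Friday
Last day offset: 30 - 1 = 29 days
Weekday index = (4 + 29) mod 7 = 5

Saturday, September 30


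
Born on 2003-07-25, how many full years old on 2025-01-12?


Birth: 2003-07-25
Reference: 2025-01-12
Year difference: 2025 - 2003 = 22
Birthday not yet reached in 2025, subtract 1

21 years old


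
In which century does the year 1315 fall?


Century = (year - 1) // 100 + 1
= (1315 - 1) // 100 + 1
= 1314 // 100 + 1
= 13 + 1

14th century


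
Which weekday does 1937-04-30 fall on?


Date: April 30, 1937
Anchor: Jan 1, 1937. With p = 1937 - 1 = 1936: (p + p//4 - p//100 + p//400) mod 7 = (1936 + 484 - 19 + 4) mod 7 = 2405 mod 7 = 4 -> Friday (Mon=0 ... Sun=6)
Days before April (Jan-Mar): 90; offset = 90 + 30 - 1 = 119
Weekday index = (4 + 119) mod 7 = 4

Day of the week: Friday


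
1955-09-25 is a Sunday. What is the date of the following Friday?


Current: Sunday
Target: Friday
Days ahead: 5

Next Friday: 1955-09-30


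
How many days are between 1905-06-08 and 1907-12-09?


From 1905-06-08 to 1907-12-09
1905-06-08: days before June = 31 + 28 + 31 + 30 + 31 = 151 (1905 is not a leap year); day of year = 151 + 8 = 159
1907-12-09: days before December = 31 + 28 + 31 + 30 + 31 + 30 + 31 + 31 + 30 + 31 + 30 = 334 (1907 is not a leap year); day of year = 334 + 9 = 343
Rest of 1905: 365 - 159 = 206
Full years 1906 (365): 365
Total = 206 + 365 + 343 = 914

914 days


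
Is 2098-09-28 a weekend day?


Anchor: Jan 1, 2098. With p = 2098 - 1 = 2097: (p + p//4 - p//100 + p//400) mod 7 = (2097 + 524 - 20 + 5) mod 7 = 2606 mod 7 = 2 -> Wednesday (Mon=0 ... Sun=6)
Day of year: 271; offset = 270
Weekday index = (2 + 270) mod 7 = 6 -> Sunday
Weekend days: Saturday, Sunday

Yes


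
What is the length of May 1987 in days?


May 1987

31 days


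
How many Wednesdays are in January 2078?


January 2078 has 31 days
Anchor: Jan 1, 2078. With p = 2078 - 1 = 2077: (p + p//4 - p//100 + p//400) mod 7 = (2077 + 519 - 20 + 5) mod 7 = 2581 mod 7 = 5 -> Saturday (Mon=0 ... Sun=6)
January 1 is the anchor itself -> Saturday
First Wednesday is January 5
Wednesdays: 5, 12, 19, 26

4 Wednesdays


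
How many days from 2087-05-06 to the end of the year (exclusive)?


Day of year: 126 of 365
Remaining = 365 - 126

239 days


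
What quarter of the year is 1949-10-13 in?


Month: October (month 10)
Q1: Jan-Mar, Q2: Apr-Jun, Q3: Jul-Sep, Q4: Oct-Dec

Q4


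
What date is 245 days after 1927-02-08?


Start: 1927-02-08, add 245 days
February 1927 has 28 days: 28 - 8 = 20 days to February 28 -> 225 left
March 1927 has 31 days -> 194 left
April 1927 has 30 days -> 164 left
May 1927 has 31 days -> 133 left
June 1927 has 30 days -> 103 left
July 1927 has 31 days -> 72 left
August 1927 has 31 days -> 41 left
September 1927 has 30 days -> 11 left
October 1927: 11 <= 31 -> lands on October 11

Result: 1927-10-11


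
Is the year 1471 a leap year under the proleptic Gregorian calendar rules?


Gregorian leap year rule: divisible by 4, but not by 100, unless also by 400.
1471 is not divisible by 4 -> not a leap year

No


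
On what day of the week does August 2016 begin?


Target: August 1, 2016
Anchor: Jan 1, 2016. With p = 2016 - 1 = 2015: (p + p//4 - p//100 + p//400) mod 7 = (2015 + 503 - 20 + 5) mod 7 = 2503 mod 7 = 4 -> Friday (Mon=0 ... Sun=6)
Days before August (Jan-Jul): 213 days
Weekday index = (4 + 213) mod 7 = 0

Monday


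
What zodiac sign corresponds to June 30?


Date: June 30
Conventional tropical zodiac dates: Cancer from June 21 onward; Leo starts July 23
June 30 falls within the Cancer range

Cancer


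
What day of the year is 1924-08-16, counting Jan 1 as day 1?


Date: August 16, 1924
Days in months 1 through 7: 213
Plus 16 days in August

Day of year: 229


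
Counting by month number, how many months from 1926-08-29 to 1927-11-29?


From August 1926 to November 1927
1 year * 12 = 12 months, plus 3 months = 15

15 months


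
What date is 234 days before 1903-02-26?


Start: 1903-02-26, subtract 234 days
Back 26 days from February 26 reaches January 31, 1903 -> 208 left
January 1903 has 31 days -> back to December 31, 1902 -> 177 left
December 1902 has 31 days -> back to November 30, 1902 -> 146 left
November 1902 has 30 days -> back to October 31, 1902 -> 116 left
October 1902 has 31 days -> back to September 30, 1902 -> 85 left
September 1902 has 30 days -> back to August 31, 1902 -> 55 left
August 1902 has 31 days -> back to July 31, 1902 -> 24 left
July 1902: 31 - 24 = 7 -> lands on July 7

Result: 1902-07-07


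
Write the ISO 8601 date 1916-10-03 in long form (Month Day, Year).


ISO 1916-10-03 parses as year=1916, month=10, day=03
Month 10 -> October

October 3, 1916


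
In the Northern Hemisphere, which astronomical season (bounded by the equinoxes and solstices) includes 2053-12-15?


Date: December 15
Astronomical Autumn (approx.; exact equinox/solstice day varies by year): September 22 to December 20
December 15 falls within the Autumn window

Autumn


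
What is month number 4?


Month 4 of 12

April


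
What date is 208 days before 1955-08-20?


Start: 1955-08-20, subtract 208 days
Back 20 days from August 20 reaches July 31, 1955 -> 188 left
July 1955 has 31 days -> back to June 30, 1955 -> 157 left
June 1955 has 30 days -> back to May 31, 1955 -> 127 left
May 1955 has 31 days -> back to April 30, 1955 -> 96 left
April 1955 has 30 days -> back to March 31, 1955 -> 66 left
March 1955 has 31 days -> back to February 28, 1955 -> 35 left
February 1955 has 28 days -> back to January 31, 1955 -> 7 left
January 1955: 31 - 7 = 24 -> lands on January 24

Result: 1955-01-24
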